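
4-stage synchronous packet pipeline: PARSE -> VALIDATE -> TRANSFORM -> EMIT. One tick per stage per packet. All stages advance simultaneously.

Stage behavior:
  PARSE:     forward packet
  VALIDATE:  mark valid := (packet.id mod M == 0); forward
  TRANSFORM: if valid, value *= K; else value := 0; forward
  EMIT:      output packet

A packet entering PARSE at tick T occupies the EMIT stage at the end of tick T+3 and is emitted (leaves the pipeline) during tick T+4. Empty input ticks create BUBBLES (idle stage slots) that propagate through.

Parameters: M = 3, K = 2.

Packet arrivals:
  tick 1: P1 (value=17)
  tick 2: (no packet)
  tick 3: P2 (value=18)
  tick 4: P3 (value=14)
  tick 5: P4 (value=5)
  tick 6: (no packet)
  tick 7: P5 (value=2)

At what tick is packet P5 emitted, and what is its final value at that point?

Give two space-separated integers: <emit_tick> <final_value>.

Answer: 11 0

Derivation:
Tick 1: [PARSE:P1(v=17,ok=F), VALIDATE:-, TRANSFORM:-, EMIT:-] out:-; in:P1
Tick 2: [PARSE:-, VALIDATE:P1(v=17,ok=F), TRANSFORM:-, EMIT:-] out:-; in:-
Tick 3: [PARSE:P2(v=18,ok=F), VALIDATE:-, TRANSFORM:P1(v=0,ok=F), EMIT:-] out:-; in:P2
Tick 4: [PARSE:P3(v=14,ok=F), VALIDATE:P2(v=18,ok=F), TRANSFORM:-, EMIT:P1(v=0,ok=F)] out:-; in:P3
Tick 5: [PARSE:P4(v=5,ok=F), VALIDATE:P3(v=14,ok=T), TRANSFORM:P2(v=0,ok=F), EMIT:-] out:P1(v=0); in:P4
Tick 6: [PARSE:-, VALIDATE:P4(v=5,ok=F), TRANSFORM:P3(v=28,ok=T), EMIT:P2(v=0,ok=F)] out:-; in:-
Tick 7: [PARSE:P5(v=2,ok=F), VALIDATE:-, TRANSFORM:P4(v=0,ok=F), EMIT:P3(v=28,ok=T)] out:P2(v=0); in:P5
Tick 8: [PARSE:-, VALIDATE:P5(v=2,ok=F), TRANSFORM:-, EMIT:P4(v=0,ok=F)] out:P3(v=28); in:-
Tick 9: [PARSE:-, VALIDATE:-, TRANSFORM:P5(v=0,ok=F), EMIT:-] out:P4(v=0); in:-
Tick 10: [PARSE:-, VALIDATE:-, TRANSFORM:-, EMIT:P5(v=0,ok=F)] out:-; in:-
Tick 11: [PARSE:-, VALIDATE:-, TRANSFORM:-, EMIT:-] out:P5(v=0); in:-
P5: arrives tick 7, valid=False (id=5, id%3=2), emit tick 11, final value 0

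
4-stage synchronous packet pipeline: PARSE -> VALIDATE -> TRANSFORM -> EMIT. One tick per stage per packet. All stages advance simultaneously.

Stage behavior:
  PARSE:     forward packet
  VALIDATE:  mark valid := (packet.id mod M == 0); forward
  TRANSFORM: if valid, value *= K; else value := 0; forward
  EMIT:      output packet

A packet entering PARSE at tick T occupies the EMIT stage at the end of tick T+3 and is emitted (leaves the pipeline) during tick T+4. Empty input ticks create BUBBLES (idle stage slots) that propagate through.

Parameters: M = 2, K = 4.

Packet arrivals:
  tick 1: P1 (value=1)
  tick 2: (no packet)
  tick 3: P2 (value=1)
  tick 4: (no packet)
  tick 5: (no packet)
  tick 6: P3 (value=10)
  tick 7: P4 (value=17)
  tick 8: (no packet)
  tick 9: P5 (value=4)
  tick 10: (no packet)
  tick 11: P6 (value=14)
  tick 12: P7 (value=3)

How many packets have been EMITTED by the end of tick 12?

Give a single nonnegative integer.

Answer: 4

Derivation:
Tick 1: [PARSE:P1(v=1,ok=F), VALIDATE:-, TRANSFORM:-, EMIT:-] out:-; in:P1
Tick 2: [PARSE:-, VALIDATE:P1(v=1,ok=F), TRANSFORM:-, EMIT:-] out:-; in:-
Tick 3: [PARSE:P2(v=1,ok=F), VALIDATE:-, TRANSFORM:P1(v=0,ok=F), EMIT:-] out:-; in:P2
Tick 4: [PARSE:-, VALIDATE:P2(v=1,ok=T), TRANSFORM:-, EMIT:P1(v=0,ok=F)] out:-; in:-
Tick 5: [PARSE:-, VALIDATE:-, TRANSFORM:P2(v=4,ok=T), EMIT:-] out:P1(v=0); in:-
Tick 6: [PARSE:P3(v=10,ok=F), VALIDATE:-, TRANSFORM:-, EMIT:P2(v=4,ok=T)] out:-; in:P3
Tick 7: [PARSE:P4(v=17,ok=F), VALIDATE:P3(v=10,ok=F), TRANSFORM:-, EMIT:-] out:P2(v=4); in:P4
Tick 8: [PARSE:-, VALIDATE:P4(v=17,ok=T), TRANSFORM:P3(v=0,ok=F), EMIT:-] out:-; in:-
Tick 9: [PARSE:P5(v=4,ok=F), VALIDATE:-, TRANSFORM:P4(v=68,ok=T), EMIT:P3(v=0,ok=F)] out:-; in:P5
Tick 10: [PARSE:-, VALIDATE:P5(v=4,ok=F), TRANSFORM:-, EMIT:P4(v=68,ok=T)] out:P3(v=0); in:-
Tick 11: [PARSE:P6(v=14,ok=F), VALIDATE:-, TRANSFORM:P5(v=0,ok=F), EMIT:-] out:P4(v=68); in:P6
Tick 12: [PARSE:P7(v=3,ok=F), VALIDATE:P6(v=14,ok=T), TRANSFORM:-, EMIT:P5(v=0,ok=F)] out:-; in:P7
Emitted by tick 12: ['P1', 'P2', 'P3', 'P4']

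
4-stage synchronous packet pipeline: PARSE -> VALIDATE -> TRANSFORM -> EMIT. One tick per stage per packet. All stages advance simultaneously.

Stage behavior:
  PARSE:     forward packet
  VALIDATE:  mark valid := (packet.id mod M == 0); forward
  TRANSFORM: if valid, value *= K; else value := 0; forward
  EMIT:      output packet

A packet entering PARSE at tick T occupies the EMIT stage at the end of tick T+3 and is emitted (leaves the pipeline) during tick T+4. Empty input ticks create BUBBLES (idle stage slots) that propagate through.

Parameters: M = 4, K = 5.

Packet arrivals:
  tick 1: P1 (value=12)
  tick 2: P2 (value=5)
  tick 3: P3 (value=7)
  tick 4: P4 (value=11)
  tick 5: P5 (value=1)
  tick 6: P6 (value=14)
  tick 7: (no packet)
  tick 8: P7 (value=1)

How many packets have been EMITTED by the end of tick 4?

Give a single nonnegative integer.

Answer: 0

Derivation:
Tick 1: [PARSE:P1(v=12,ok=F), VALIDATE:-, TRANSFORM:-, EMIT:-] out:-; in:P1
Tick 2: [PARSE:P2(v=5,ok=F), VALIDATE:P1(v=12,ok=F), TRANSFORM:-, EMIT:-] out:-; in:P2
Tick 3: [PARSE:P3(v=7,ok=F), VALIDATE:P2(v=5,ok=F), TRANSFORM:P1(v=0,ok=F), EMIT:-] out:-; in:P3
Tick 4: [PARSE:P4(v=11,ok=F), VALIDATE:P3(v=7,ok=F), TRANSFORM:P2(v=0,ok=F), EMIT:P1(v=0,ok=F)] out:-; in:P4
Emitted by tick 4: []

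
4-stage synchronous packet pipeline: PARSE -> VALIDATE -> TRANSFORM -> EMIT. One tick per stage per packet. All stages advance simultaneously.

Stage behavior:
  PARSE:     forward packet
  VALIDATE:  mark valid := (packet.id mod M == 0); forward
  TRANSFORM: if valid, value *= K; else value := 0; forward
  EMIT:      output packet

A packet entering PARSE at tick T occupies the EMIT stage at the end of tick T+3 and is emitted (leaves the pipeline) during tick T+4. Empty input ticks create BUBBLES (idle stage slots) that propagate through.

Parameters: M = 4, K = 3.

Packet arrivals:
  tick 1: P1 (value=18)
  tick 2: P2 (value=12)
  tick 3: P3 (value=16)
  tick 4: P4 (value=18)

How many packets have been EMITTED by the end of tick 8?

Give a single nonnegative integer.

Answer: 4

Derivation:
Tick 1: [PARSE:P1(v=18,ok=F), VALIDATE:-, TRANSFORM:-, EMIT:-] out:-; in:P1
Tick 2: [PARSE:P2(v=12,ok=F), VALIDATE:P1(v=18,ok=F), TRANSFORM:-, EMIT:-] out:-; in:P2
Tick 3: [PARSE:P3(v=16,ok=F), VALIDATE:P2(v=12,ok=F), TRANSFORM:P1(v=0,ok=F), EMIT:-] out:-; in:P3
Tick 4: [PARSE:P4(v=18,ok=F), VALIDATE:P3(v=16,ok=F), TRANSFORM:P2(v=0,ok=F), EMIT:P1(v=0,ok=F)] out:-; in:P4
Tick 5: [PARSE:-, VALIDATE:P4(v=18,ok=T), TRANSFORM:P3(v=0,ok=F), EMIT:P2(v=0,ok=F)] out:P1(v=0); in:-
Tick 6: [PARSE:-, VALIDATE:-, TRANSFORM:P4(v=54,ok=T), EMIT:P3(v=0,ok=F)] out:P2(v=0); in:-
Tick 7: [PARSE:-, VALIDATE:-, TRANSFORM:-, EMIT:P4(v=54,ok=T)] out:P3(v=0); in:-
Tick 8: [PARSE:-, VALIDATE:-, TRANSFORM:-, EMIT:-] out:P4(v=54); in:-
Emitted by tick 8: ['P1', 'P2', 'P3', 'P4']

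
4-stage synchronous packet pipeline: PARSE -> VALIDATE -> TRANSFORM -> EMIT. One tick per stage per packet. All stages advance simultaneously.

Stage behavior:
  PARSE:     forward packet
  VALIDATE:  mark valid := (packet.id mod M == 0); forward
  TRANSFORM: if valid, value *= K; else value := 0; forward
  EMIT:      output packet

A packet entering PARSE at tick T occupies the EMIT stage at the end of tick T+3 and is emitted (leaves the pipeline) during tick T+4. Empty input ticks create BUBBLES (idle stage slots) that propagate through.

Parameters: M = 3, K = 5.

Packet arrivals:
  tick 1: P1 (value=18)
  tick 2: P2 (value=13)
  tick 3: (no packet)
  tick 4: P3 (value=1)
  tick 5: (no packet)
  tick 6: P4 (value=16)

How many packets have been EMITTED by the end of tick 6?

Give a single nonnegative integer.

Answer: 2

Derivation:
Tick 1: [PARSE:P1(v=18,ok=F), VALIDATE:-, TRANSFORM:-, EMIT:-] out:-; in:P1
Tick 2: [PARSE:P2(v=13,ok=F), VALIDATE:P1(v=18,ok=F), TRANSFORM:-, EMIT:-] out:-; in:P2
Tick 3: [PARSE:-, VALIDATE:P2(v=13,ok=F), TRANSFORM:P1(v=0,ok=F), EMIT:-] out:-; in:-
Tick 4: [PARSE:P3(v=1,ok=F), VALIDATE:-, TRANSFORM:P2(v=0,ok=F), EMIT:P1(v=0,ok=F)] out:-; in:P3
Tick 5: [PARSE:-, VALIDATE:P3(v=1,ok=T), TRANSFORM:-, EMIT:P2(v=0,ok=F)] out:P1(v=0); in:-
Tick 6: [PARSE:P4(v=16,ok=F), VALIDATE:-, TRANSFORM:P3(v=5,ok=T), EMIT:-] out:P2(v=0); in:P4
Emitted by tick 6: ['P1', 'P2']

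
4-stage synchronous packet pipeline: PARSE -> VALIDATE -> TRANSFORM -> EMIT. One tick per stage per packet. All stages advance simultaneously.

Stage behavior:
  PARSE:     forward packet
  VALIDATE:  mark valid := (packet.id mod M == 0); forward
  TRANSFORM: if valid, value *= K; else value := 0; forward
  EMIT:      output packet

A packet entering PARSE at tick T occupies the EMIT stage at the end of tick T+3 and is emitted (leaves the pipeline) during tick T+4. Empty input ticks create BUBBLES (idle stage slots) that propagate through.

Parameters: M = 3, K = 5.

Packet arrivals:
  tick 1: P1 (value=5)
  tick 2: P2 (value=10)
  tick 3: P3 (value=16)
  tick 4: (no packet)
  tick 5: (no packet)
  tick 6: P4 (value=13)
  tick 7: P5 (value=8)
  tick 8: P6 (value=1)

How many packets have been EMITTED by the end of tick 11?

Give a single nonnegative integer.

Tick 1: [PARSE:P1(v=5,ok=F), VALIDATE:-, TRANSFORM:-, EMIT:-] out:-; in:P1
Tick 2: [PARSE:P2(v=10,ok=F), VALIDATE:P1(v=5,ok=F), TRANSFORM:-, EMIT:-] out:-; in:P2
Tick 3: [PARSE:P3(v=16,ok=F), VALIDATE:P2(v=10,ok=F), TRANSFORM:P1(v=0,ok=F), EMIT:-] out:-; in:P3
Tick 4: [PARSE:-, VALIDATE:P3(v=16,ok=T), TRANSFORM:P2(v=0,ok=F), EMIT:P1(v=0,ok=F)] out:-; in:-
Tick 5: [PARSE:-, VALIDATE:-, TRANSFORM:P3(v=80,ok=T), EMIT:P2(v=0,ok=F)] out:P1(v=0); in:-
Tick 6: [PARSE:P4(v=13,ok=F), VALIDATE:-, TRANSFORM:-, EMIT:P3(v=80,ok=T)] out:P2(v=0); in:P4
Tick 7: [PARSE:P5(v=8,ok=F), VALIDATE:P4(v=13,ok=F), TRANSFORM:-, EMIT:-] out:P3(v=80); in:P5
Tick 8: [PARSE:P6(v=1,ok=F), VALIDATE:P5(v=8,ok=F), TRANSFORM:P4(v=0,ok=F), EMIT:-] out:-; in:P6
Tick 9: [PARSE:-, VALIDATE:P6(v=1,ok=T), TRANSFORM:P5(v=0,ok=F), EMIT:P4(v=0,ok=F)] out:-; in:-
Tick 10: [PARSE:-, VALIDATE:-, TRANSFORM:P6(v=5,ok=T), EMIT:P5(v=0,ok=F)] out:P4(v=0); in:-
Tick 11: [PARSE:-, VALIDATE:-, TRANSFORM:-, EMIT:P6(v=5,ok=T)] out:P5(v=0); in:-
Emitted by tick 11: ['P1', 'P2', 'P3', 'P4', 'P5']

Answer: 5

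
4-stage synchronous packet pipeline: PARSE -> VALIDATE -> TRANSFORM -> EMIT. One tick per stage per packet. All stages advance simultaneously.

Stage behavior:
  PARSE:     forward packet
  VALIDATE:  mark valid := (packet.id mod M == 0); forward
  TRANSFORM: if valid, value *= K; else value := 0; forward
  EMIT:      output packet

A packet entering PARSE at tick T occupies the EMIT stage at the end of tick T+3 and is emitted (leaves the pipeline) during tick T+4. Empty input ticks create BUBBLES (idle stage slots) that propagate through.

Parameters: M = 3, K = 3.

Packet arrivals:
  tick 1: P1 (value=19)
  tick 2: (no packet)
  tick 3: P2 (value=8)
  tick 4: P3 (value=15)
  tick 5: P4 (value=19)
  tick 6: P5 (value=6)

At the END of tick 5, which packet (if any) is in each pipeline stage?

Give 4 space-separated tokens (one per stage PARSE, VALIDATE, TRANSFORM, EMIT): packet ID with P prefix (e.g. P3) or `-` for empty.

Answer: P4 P3 P2 -

Derivation:
Tick 1: [PARSE:P1(v=19,ok=F), VALIDATE:-, TRANSFORM:-, EMIT:-] out:-; in:P1
Tick 2: [PARSE:-, VALIDATE:P1(v=19,ok=F), TRANSFORM:-, EMIT:-] out:-; in:-
Tick 3: [PARSE:P2(v=8,ok=F), VALIDATE:-, TRANSFORM:P1(v=0,ok=F), EMIT:-] out:-; in:P2
Tick 4: [PARSE:P3(v=15,ok=F), VALIDATE:P2(v=8,ok=F), TRANSFORM:-, EMIT:P1(v=0,ok=F)] out:-; in:P3
Tick 5: [PARSE:P4(v=19,ok=F), VALIDATE:P3(v=15,ok=T), TRANSFORM:P2(v=0,ok=F), EMIT:-] out:P1(v=0); in:P4
At end of tick 5: ['P4', 'P3', 'P2', '-']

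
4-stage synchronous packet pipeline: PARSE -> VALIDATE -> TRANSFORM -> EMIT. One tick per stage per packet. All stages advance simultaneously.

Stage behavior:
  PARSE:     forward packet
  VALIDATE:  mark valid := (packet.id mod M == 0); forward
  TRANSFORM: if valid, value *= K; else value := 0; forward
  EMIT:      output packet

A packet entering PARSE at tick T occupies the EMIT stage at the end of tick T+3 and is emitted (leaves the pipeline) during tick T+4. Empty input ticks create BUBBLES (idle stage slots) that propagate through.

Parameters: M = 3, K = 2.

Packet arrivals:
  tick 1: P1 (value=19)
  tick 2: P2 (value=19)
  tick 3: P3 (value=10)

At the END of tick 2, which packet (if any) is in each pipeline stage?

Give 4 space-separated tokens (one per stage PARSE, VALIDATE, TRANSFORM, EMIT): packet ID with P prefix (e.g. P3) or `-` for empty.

Tick 1: [PARSE:P1(v=19,ok=F), VALIDATE:-, TRANSFORM:-, EMIT:-] out:-; in:P1
Tick 2: [PARSE:P2(v=19,ok=F), VALIDATE:P1(v=19,ok=F), TRANSFORM:-, EMIT:-] out:-; in:P2
At end of tick 2: ['P2', 'P1', '-', '-']

Answer: P2 P1 - -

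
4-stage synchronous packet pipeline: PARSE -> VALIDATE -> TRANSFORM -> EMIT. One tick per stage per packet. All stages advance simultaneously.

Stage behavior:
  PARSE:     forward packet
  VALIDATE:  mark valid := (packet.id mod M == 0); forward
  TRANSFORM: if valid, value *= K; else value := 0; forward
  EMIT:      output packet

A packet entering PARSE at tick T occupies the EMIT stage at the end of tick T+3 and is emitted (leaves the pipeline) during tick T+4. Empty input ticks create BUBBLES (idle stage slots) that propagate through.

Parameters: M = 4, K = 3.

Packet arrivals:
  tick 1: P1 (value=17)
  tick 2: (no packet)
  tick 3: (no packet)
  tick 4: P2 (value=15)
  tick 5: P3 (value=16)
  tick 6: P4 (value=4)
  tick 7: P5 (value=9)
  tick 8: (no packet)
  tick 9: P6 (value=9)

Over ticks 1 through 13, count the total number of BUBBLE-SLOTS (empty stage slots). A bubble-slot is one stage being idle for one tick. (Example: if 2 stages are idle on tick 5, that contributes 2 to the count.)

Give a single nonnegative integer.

Tick 1: [PARSE:P1(v=17,ok=F), VALIDATE:-, TRANSFORM:-, EMIT:-] out:-; bubbles=3
Tick 2: [PARSE:-, VALIDATE:P1(v=17,ok=F), TRANSFORM:-, EMIT:-] out:-; bubbles=3
Tick 3: [PARSE:-, VALIDATE:-, TRANSFORM:P1(v=0,ok=F), EMIT:-] out:-; bubbles=3
Tick 4: [PARSE:P2(v=15,ok=F), VALIDATE:-, TRANSFORM:-, EMIT:P1(v=0,ok=F)] out:-; bubbles=2
Tick 5: [PARSE:P3(v=16,ok=F), VALIDATE:P2(v=15,ok=F), TRANSFORM:-, EMIT:-] out:P1(v=0); bubbles=2
Tick 6: [PARSE:P4(v=4,ok=F), VALIDATE:P3(v=16,ok=F), TRANSFORM:P2(v=0,ok=F), EMIT:-] out:-; bubbles=1
Tick 7: [PARSE:P5(v=9,ok=F), VALIDATE:P4(v=4,ok=T), TRANSFORM:P3(v=0,ok=F), EMIT:P2(v=0,ok=F)] out:-; bubbles=0
Tick 8: [PARSE:-, VALIDATE:P5(v=9,ok=F), TRANSFORM:P4(v=12,ok=T), EMIT:P3(v=0,ok=F)] out:P2(v=0); bubbles=1
Tick 9: [PARSE:P6(v=9,ok=F), VALIDATE:-, TRANSFORM:P5(v=0,ok=F), EMIT:P4(v=12,ok=T)] out:P3(v=0); bubbles=1
Tick 10: [PARSE:-, VALIDATE:P6(v=9,ok=F), TRANSFORM:-, EMIT:P5(v=0,ok=F)] out:P4(v=12); bubbles=2
Tick 11: [PARSE:-, VALIDATE:-, TRANSFORM:P6(v=0,ok=F), EMIT:-] out:P5(v=0); bubbles=3
Tick 12: [PARSE:-, VALIDATE:-, TRANSFORM:-, EMIT:P6(v=0,ok=F)] out:-; bubbles=3
Tick 13: [PARSE:-, VALIDATE:-, TRANSFORM:-, EMIT:-] out:P6(v=0); bubbles=4
Total bubble-slots: 28

Answer: 28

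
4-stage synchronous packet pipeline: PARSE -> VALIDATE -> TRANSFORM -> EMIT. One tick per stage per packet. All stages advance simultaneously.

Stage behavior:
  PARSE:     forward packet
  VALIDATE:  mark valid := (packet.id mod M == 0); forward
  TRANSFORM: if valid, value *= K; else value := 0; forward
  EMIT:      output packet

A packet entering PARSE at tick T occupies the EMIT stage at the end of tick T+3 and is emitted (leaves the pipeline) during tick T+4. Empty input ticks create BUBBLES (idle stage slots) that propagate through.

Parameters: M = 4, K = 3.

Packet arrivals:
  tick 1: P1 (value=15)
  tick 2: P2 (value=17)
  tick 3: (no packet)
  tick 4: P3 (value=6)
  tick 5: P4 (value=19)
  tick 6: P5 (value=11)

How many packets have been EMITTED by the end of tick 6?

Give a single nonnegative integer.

Answer: 2

Derivation:
Tick 1: [PARSE:P1(v=15,ok=F), VALIDATE:-, TRANSFORM:-, EMIT:-] out:-; in:P1
Tick 2: [PARSE:P2(v=17,ok=F), VALIDATE:P1(v=15,ok=F), TRANSFORM:-, EMIT:-] out:-; in:P2
Tick 3: [PARSE:-, VALIDATE:P2(v=17,ok=F), TRANSFORM:P1(v=0,ok=F), EMIT:-] out:-; in:-
Tick 4: [PARSE:P3(v=6,ok=F), VALIDATE:-, TRANSFORM:P2(v=0,ok=F), EMIT:P1(v=0,ok=F)] out:-; in:P3
Tick 5: [PARSE:P4(v=19,ok=F), VALIDATE:P3(v=6,ok=F), TRANSFORM:-, EMIT:P2(v=0,ok=F)] out:P1(v=0); in:P4
Tick 6: [PARSE:P5(v=11,ok=F), VALIDATE:P4(v=19,ok=T), TRANSFORM:P3(v=0,ok=F), EMIT:-] out:P2(v=0); in:P5
Emitted by tick 6: ['P1', 'P2']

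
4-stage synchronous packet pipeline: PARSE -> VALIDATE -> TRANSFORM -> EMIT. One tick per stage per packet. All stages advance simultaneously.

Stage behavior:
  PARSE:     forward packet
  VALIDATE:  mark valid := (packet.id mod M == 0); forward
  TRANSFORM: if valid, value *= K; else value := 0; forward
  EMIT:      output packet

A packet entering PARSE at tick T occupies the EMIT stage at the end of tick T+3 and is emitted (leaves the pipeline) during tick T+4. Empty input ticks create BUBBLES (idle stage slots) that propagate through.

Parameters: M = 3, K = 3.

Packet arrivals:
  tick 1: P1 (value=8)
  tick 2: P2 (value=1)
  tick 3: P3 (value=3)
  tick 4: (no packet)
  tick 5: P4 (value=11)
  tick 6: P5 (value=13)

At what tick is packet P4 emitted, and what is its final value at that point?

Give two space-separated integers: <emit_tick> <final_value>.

Answer: 9 0

Derivation:
Tick 1: [PARSE:P1(v=8,ok=F), VALIDATE:-, TRANSFORM:-, EMIT:-] out:-; in:P1
Tick 2: [PARSE:P2(v=1,ok=F), VALIDATE:P1(v=8,ok=F), TRANSFORM:-, EMIT:-] out:-; in:P2
Tick 3: [PARSE:P3(v=3,ok=F), VALIDATE:P2(v=1,ok=F), TRANSFORM:P1(v=0,ok=F), EMIT:-] out:-; in:P3
Tick 4: [PARSE:-, VALIDATE:P3(v=3,ok=T), TRANSFORM:P2(v=0,ok=F), EMIT:P1(v=0,ok=F)] out:-; in:-
Tick 5: [PARSE:P4(v=11,ok=F), VALIDATE:-, TRANSFORM:P3(v=9,ok=T), EMIT:P2(v=0,ok=F)] out:P1(v=0); in:P4
Tick 6: [PARSE:P5(v=13,ok=F), VALIDATE:P4(v=11,ok=F), TRANSFORM:-, EMIT:P3(v=9,ok=T)] out:P2(v=0); in:P5
Tick 7: [PARSE:-, VALIDATE:P5(v=13,ok=F), TRANSFORM:P4(v=0,ok=F), EMIT:-] out:P3(v=9); in:-
Tick 8: [PARSE:-, VALIDATE:-, TRANSFORM:P5(v=0,ok=F), EMIT:P4(v=0,ok=F)] out:-; in:-
Tick 9: [PARSE:-, VALIDATE:-, TRANSFORM:-, EMIT:P5(v=0,ok=F)] out:P4(v=0); in:-
Tick 10: [PARSE:-, VALIDATE:-, TRANSFORM:-, EMIT:-] out:P5(v=0); in:-
P4: arrives tick 5, valid=False (id=4, id%3=1), emit tick 9, final value 0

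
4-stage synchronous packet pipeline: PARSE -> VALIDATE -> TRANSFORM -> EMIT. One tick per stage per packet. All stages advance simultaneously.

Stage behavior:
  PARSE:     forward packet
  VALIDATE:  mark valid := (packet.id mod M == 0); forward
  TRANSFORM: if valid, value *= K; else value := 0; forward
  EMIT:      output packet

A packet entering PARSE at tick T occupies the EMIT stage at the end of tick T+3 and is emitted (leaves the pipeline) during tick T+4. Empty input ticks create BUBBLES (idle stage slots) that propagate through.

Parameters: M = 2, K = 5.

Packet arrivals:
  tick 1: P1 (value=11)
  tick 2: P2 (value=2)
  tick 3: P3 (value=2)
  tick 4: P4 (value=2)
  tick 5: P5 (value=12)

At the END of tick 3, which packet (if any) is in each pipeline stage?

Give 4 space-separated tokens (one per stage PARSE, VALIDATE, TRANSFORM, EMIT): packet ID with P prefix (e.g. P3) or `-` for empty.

Answer: P3 P2 P1 -

Derivation:
Tick 1: [PARSE:P1(v=11,ok=F), VALIDATE:-, TRANSFORM:-, EMIT:-] out:-; in:P1
Tick 2: [PARSE:P2(v=2,ok=F), VALIDATE:P1(v=11,ok=F), TRANSFORM:-, EMIT:-] out:-; in:P2
Tick 3: [PARSE:P3(v=2,ok=F), VALIDATE:P2(v=2,ok=T), TRANSFORM:P1(v=0,ok=F), EMIT:-] out:-; in:P3
At end of tick 3: ['P3', 'P2', 'P1', '-']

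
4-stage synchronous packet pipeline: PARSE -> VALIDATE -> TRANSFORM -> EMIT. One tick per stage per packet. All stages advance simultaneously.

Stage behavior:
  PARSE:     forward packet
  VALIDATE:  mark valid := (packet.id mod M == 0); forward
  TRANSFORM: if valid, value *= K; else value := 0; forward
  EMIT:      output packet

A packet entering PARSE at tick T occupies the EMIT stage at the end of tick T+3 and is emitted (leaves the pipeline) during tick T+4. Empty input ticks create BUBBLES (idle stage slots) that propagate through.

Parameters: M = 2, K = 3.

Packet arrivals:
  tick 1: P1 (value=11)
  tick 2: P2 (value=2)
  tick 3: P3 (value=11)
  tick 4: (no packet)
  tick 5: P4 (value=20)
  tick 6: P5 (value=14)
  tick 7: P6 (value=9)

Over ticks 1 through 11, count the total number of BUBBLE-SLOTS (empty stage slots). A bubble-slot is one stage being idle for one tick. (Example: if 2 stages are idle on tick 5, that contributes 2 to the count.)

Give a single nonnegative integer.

Tick 1: [PARSE:P1(v=11,ok=F), VALIDATE:-, TRANSFORM:-, EMIT:-] out:-; bubbles=3
Tick 2: [PARSE:P2(v=2,ok=F), VALIDATE:P1(v=11,ok=F), TRANSFORM:-, EMIT:-] out:-; bubbles=2
Tick 3: [PARSE:P3(v=11,ok=F), VALIDATE:P2(v=2,ok=T), TRANSFORM:P1(v=0,ok=F), EMIT:-] out:-; bubbles=1
Tick 4: [PARSE:-, VALIDATE:P3(v=11,ok=F), TRANSFORM:P2(v=6,ok=T), EMIT:P1(v=0,ok=F)] out:-; bubbles=1
Tick 5: [PARSE:P4(v=20,ok=F), VALIDATE:-, TRANSFORM:P3(v=0,ok=F), EMIT:P2(v=6,ok=T)] out:P1(v=0); bubbles=1
Tick 6: [PARSE:P5(v=14,ok=F), VALIDATE:P4(v=20,ok=T), TRANSFORM:-, EMIT:P3(v=0,ok=F)] out:P2(v=6); bubbles=1
Tick 7: [PARSE:P6(v=9,ok=F), VALIDATE:P5(v=14,ok=F), TRANSFORM:P4(v=60,ok=T), EMIT:-] out:P3(v=0); bubbles=1
Tick 8: [PARSE:-, VALIDATE:P6(v=9,ok=T), TRANSFORM:P5(v=0,ok=F), EMIT:P4(v=60,ok=T)] out:-; bubbles=1
Tick 9: [PARSE:-, VALIDATE:-, TRANSFORM:P6(v=27,ok=T), EMIT:P5(v=0,ok=F)] out:P4(v=60); bubbles=2
Tick 10: [PARSE:-, VALIDATE:-, TRANSFORM:-, EMIT:P6(v=27,ok=T)] out:P5(v=0); bubbles=3
Tick 11: [PARSE:-, VALIDATE:-, TRANSFORM:-, EMIT:-] out:P6(v=27); bubbles=4
Total bubble-slots: 20

Answer: 20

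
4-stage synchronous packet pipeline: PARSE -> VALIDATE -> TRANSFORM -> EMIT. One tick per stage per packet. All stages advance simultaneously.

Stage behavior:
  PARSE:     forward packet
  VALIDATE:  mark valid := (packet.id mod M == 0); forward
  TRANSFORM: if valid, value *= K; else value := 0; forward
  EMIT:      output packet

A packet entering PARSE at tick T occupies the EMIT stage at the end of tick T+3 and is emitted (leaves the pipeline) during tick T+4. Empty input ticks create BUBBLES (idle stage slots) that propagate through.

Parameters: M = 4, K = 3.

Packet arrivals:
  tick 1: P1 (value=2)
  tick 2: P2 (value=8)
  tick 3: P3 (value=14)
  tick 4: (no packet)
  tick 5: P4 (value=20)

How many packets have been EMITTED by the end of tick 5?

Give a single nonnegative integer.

Answer: 1

Derivation:
Tick 1: [PARSE:P1(v=2,ok=F), VALIDATE:-, TRANSFORM:-, EMIT:-] out:-; in:P1
Tick 2: [PARSE:P2(v=8,ok=F), VALIDATE:P1(v=2,ok=F), TRANSFORM:-, EMIT:-] out:-; in:P2
Tick 3: [PARSE:P3(v=14,ok=F), VALIDATE:P2(v=8,ok=F), TRANSFORM:P1(v=0,ok=F), EMIT:-] out:-; in:P3
Tick 4: [PARSE:-, VALIDATE:P3(v=14,ok=F), TRANSFORM:P2(v=0,ok=F), EMIT:P1(v=0,ok=F)] out:-; in:-
Tick 5: [PARSE:P4(v=20,ok=F), VALIDATE:-, TRANSFORM:P3(v=0,ok=F), EMIT:P2(v=0,ok=F)] out:P1(v=0); in:P4
Emitted by tick 5: ['P1']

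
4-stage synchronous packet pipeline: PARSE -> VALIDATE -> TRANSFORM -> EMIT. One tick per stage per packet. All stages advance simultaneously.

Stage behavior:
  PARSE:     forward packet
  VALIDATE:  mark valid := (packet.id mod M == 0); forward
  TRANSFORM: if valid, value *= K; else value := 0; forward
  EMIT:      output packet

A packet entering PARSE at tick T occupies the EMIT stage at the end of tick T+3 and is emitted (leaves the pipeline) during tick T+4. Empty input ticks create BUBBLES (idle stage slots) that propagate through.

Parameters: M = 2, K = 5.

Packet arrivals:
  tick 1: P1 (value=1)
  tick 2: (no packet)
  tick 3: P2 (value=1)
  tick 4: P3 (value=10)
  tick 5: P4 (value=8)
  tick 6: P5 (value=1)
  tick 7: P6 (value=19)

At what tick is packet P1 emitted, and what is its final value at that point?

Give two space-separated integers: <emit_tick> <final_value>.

Tick 1: [PARSE:P1(v=1,ok=F), VALIDATE:-, TRANSFORM:-, EMIT:-] out:-; in:P1
Tick 2: [PARSE:-, VALIDATE:P1(v=1,ok=F), TRANSFORM:-, EMIT:-] out:-; in:-
Tick 3: [PARSE:P2(v=1,ok=F), VALIDATE:-, TRANSFORM:P1(v=0,ok=F), EMIT:-] out:-; in:P2
Tick 4: [PARSE:P3(v=10,ok=F), VALIDATE:P2(v=1,ok=T), TRANSFORM:-, EMIT:P1(v=0,ok=F)] out:-; in:P3
Tick 5: [PARSE:P4(v=8,ok=F), VALIDATE:P3(v=10,ok=F), TRANSFORM:P2(v=5,ok=T), EMIT:-] out:P1(v=0); in:P4
Tick 6: [PARSE:P5(v=1,ok=F), VALIDATE:P4(v=8,ok=T), TRANSFORM:P3(v=0,ok=F), EMIT:P2(v=5,ok=T)] out:-; in:P5
Tick 7: [PARSE:P6(v=19,ok=F), VALIDATE:P5(v=1,ok=F), TRANSFORM:P4(v=40,ok=T), EMIT:P3(v=0,ok=F)] out:P2(v=5); in:P6
Tick 8: [PARSE:-, VALIDATE:P6(v=19,ok=T), TRANSFORM:P5(v=0,ok=F), EMIT:P4(v=40,ok=T)] out:P3(v=0); in:-
Tick 9: [PARSE:-, VALIDATE:-, TRANSFORM:P6(v=95,ok=T), EMIT:P5(v=0,ok=F)] out:P4(v=40); in:-
Tick 10: [PARSE:-, VALIDATE:-, TRANSFORM:-, EMIT:P6(v=95,ok=T)] out:P5(v=0); in:-
Tick 11: [PARSE:-, VALIDATE:-, TRANSFORM:-, EMIT:-] out:P6(v=95); in:-
P1: arrives tick 1, valid=False (id=1, id%2=1), emit tick 5, final value 0

Answer: 5 0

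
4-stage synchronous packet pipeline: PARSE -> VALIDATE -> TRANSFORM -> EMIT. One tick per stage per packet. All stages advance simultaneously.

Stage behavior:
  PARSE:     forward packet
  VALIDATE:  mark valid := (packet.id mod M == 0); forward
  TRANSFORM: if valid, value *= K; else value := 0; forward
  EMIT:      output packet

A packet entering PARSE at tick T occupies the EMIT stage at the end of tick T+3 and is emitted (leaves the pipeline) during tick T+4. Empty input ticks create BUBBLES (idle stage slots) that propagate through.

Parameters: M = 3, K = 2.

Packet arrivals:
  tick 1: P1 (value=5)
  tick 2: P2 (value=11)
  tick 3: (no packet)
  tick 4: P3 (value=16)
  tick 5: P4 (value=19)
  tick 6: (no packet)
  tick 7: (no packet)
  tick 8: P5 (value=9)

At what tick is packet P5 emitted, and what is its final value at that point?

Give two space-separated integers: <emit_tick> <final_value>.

Answer: 12 0

Derivation:
Tick 1: [PARSE:P1(v=5,ok=F), VALIDATE:-, TRANSFORM:-, EMIT:-] out:-; in:P1
Tick 2: [PARSE:P2(v=11,ok=F), VALIDATE:P1(v=5,ok=F), TRANSFORM:-, EMIT:-] out:-; in:P2
Tick 3: [PARSE:-, VALIDATE:P2(v=11,ok=F), TRANSFORM:P1(v=0,ok=F), EMIT:-] out:-; in:-
Tick 4: [PARSE:P3(v=16,ok=F), VALIDATE:-, TRANSFORM:P2(v=0,ok=F), EMIT:P1(v=0,ok=F)] out:-; in:P3
Tick 5: [PARSE:P4(v=19,ok=F), VALIDATE:P3(v=16,ok=T), TRANSFORM:-, EMIT:P2(v=0,ok=F)] out:P1(v=0); in:P4
Tick 6: [PARSE:-, VALIDATE:P4(v=19,ok=F), TRANSFORM:P3(v=32,ok=T), EMIT:-] out:P2(v=0); in:-
Tick 7: [PARSE:-, VALIDATE:-, TRANSFORM:P4(v=0,ok=F), EMIT:P3(v=32,ok=T)] out:-; in:-
Tick 8: [PARSE:P5(v=9,ok=F), VALIDATE:-, TRANSFORM:-, EMIT:P4(v=0,ok=F)] out:P3(v=32); in:P5
Tick 9: [PARSE:-, VALIDATE:P5(v=9,ok=F), TRANSFORM:-, EMIT:-] out:P4(v=0); in:-
Tick 10: [PARSE:-, VALIDATE:-, TRANSFORM:P5(v=0,ok=F), EMIT:-] out:-; in:-
Tick 11: [PARSE:-, VALIDATE:-, TRANSFORM:-, EMIT:P5(v=0,ok=F)] out:-; in:-
Tick 12: [PARSE:-, VALIDATE:-, TRANSFORM:-, EMIT:-] out:P5(v=0); in:-
P5: arrives tick 8, valid=False (id=5, id%3=2), emit tick 12, final value 0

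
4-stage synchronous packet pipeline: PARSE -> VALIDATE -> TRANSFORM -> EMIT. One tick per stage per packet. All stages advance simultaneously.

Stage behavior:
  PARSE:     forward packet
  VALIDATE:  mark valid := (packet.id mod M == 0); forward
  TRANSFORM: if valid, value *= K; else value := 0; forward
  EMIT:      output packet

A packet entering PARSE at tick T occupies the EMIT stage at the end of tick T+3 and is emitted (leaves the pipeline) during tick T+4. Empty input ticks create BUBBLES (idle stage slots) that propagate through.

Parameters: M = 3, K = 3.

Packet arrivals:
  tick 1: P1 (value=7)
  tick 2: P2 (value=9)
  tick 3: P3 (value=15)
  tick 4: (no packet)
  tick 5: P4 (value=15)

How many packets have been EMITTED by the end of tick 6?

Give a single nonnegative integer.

Answer: 2

Derivation:
Tick 1: [PARSE:P1(v=7,ok=F), VALIDATE:-, TRANSFORM:-, EMIT:-] out:-; in:P1
Tick 2: [PARSE:P2(v=9,ok=F), VALIDATE:P1(v=7,ok=F), TRANSFORM:-, EMIT:-] out:-; in:P2
Tick 3: [PARSE:P3(v=15,ok=F), VALIDATE:P2(v=9,ok=F), TRANSFORM:P1(v=0,ok=F), EMIT:-] out:-; in:P3
Tick 4: [PARSE:-, VALIDATE:P3(v=15,ok=T), TRANSFORM:P2(v=0,ok=F), EMIT:P1(v=0,ok=F)] out:-; in:-
Tick 5: [PARSE:P4(v=15,ok=F), VALIDATE:-, TRANSFORM:P3(v=45,ok=T), EMIT:P2(v=0,ok=F)] out:P1(v=0); in:P4
Tick 6: [PARSE:-, VALIDATE:P4(v=15,ok=F), TRANSFORM:-, EMIT:P3(v=45,ok=T)] out:P2(v=0); in:-
Emitted by tick 6: ['P1', 'P2']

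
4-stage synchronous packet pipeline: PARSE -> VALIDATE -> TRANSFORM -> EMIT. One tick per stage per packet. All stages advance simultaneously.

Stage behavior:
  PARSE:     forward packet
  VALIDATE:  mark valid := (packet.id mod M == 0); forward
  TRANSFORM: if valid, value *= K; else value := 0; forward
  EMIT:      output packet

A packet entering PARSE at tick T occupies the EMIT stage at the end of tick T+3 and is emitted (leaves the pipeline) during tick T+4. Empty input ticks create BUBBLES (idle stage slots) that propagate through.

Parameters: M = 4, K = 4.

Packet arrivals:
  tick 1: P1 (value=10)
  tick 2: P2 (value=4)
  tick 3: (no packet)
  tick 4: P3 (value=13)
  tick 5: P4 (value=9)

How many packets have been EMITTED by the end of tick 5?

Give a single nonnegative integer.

Tick 1: [PARSE:P1(v=10,ok=F), VALIDATE:-, TRANSFORM:-, EMIT:-] out:-; in:P1
Tick 2: [PARSE:P2(v=4,ok=F), VALIDATE:P1(v=10,ok=F), TRANSFORM:-, EMIT:-] out:-; in:P2
Tick 3: [PARSE:-, VALIDATE:P2(v=4,ok=F), TRANSFORM:P1(v=0,ok=F), EMIT:-] out:-; in:-
Tick 4: [PARSE:P3(v=13,ok=F), VALIDATE:-, TRANSFORM:P2(v=0,ok=F), EMIT:P1(v=0,ok=F)] out:-; in:P3
Tick 5: [PARSE:P4(v=9,ok=F), VALIDATE:P3(v=13,ok=F), TRANSFORM:-, EMIT:P2(v=0,ok=F)] out:P1(v=0); in:P4
Emitted by tick 5: ['P1']

Answer: 1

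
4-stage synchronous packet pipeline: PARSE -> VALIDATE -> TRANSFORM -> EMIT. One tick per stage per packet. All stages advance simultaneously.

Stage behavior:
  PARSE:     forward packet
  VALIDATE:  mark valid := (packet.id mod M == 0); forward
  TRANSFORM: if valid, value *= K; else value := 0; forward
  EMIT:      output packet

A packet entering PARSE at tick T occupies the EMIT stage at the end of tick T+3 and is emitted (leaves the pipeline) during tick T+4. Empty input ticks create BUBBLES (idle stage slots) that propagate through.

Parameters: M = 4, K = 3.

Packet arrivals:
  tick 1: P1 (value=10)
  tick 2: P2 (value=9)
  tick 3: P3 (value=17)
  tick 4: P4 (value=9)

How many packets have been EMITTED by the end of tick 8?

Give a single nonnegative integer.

Tick 1: [PARSE:P1(v=10,ok=F), VALIDATE:-, TRANSFORM:-, EMIT:-] out:-; in:P1
Tick 2: [PARSE:P2(v=9,ok=F), VALIDATE:P1(v=10,ok=F), TRANSFORM:-, EMIT:-] out:-; in:P2
Tick 3: [PARSE:P3(v=17,ok=F), VALIDATE:P2(v=9,ok=F), TRANSFORM:P1(v=0,ok=F), EMIT:-] out:-; in:P3
Tick 4: [PARSE:P4(v=9,ok=F), VALIDATE:P3(v=17,ok=F), TRANSFORM:P2(v=0,ok=F), EMIT:P1(v=0,ok=F)] out:-; in:P4
Tick 5: [PARSE:-, VALIDATE:P4(v=9,ok=T), TRANSFORM:P3(v=0,ok=F), EMIT:P2(v=0,ok=F)] out:P1(v=0); in:-
Tick 6: [PARSE:-, VALIDATE:-, TRANSFORM:P4(v=27,ok=T), EMIT:P3(v=0,ok=F)] out:P2(v=0); in:-
Tick 7: [PARSE:-, VALIDATE:-, TRANSFORM:-, EMIT:P4(v=27,ok=T)] out:P3(v=0); in:-
Tick 8: [PARSE:-, VALIDATE:-, TRANSFORM:-, EMIT:-] out:P4(v=27); in:-
Emitted by tick 8: ['P1', 'P2', 'P3', 'P4']

Answer: 4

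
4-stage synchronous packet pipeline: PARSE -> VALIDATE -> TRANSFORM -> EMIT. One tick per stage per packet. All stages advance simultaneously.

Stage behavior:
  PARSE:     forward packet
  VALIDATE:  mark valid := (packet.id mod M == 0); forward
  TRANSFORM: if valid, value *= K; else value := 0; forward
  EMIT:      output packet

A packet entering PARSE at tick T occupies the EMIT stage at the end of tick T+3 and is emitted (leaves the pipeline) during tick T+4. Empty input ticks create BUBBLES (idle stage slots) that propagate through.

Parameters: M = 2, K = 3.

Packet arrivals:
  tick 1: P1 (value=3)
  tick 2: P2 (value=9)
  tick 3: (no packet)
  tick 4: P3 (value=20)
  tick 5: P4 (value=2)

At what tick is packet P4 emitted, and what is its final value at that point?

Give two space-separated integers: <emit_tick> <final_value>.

Answer: 9 6

Derivation:
Tick 1: [PARSE:P1(v=3,ok=F), VALIDATE:-, TRANSFORM:-, EMIT:-] out:-; in:P1
Tick 2: [PARSE:P2(v=9,ok=F), VALIDATE:P1(v=3,ok=F), TRANSFORM:-, EMIT:-] out:-; in:P2
Tick 3: [PARSE:-, VALIDATE:P2(v=9,ok=T), TRANSFORM:P1(v=0,ok=F), EMIT:-] out:-; in:-
Tick 4: [PARSE:P3(v=20,ok=F), VALIDATE:-, TRANSFORM:P2(v=27,ok=T), EMIT:P1(v=0,ok=F)] out:-; in:P3
Tick 5: [PARSE:P4(v=2,ok=F), VALIDATE:P3(v=20,ok=F), TRANSFORM:-, EMIT:P2(v=27,ok=T)] out:P1(v=0); in:P4
Tick 6: [PARSE:-, VALIDATE:P4(v=2,ok=T), TRANSFORM:P3(v=0,ok=F), EMIT:-] out:P2(v=27); in:-
Tick 7: [PARSE:-, VALIDATE:-, TRANSFORM:P4(v=6,ok=T), EMIT:P3(v=0,ok=F)] out:-; in:-
Tick 8: [PARSE:-, VALIDATE:-, TRANSFORM:-, EMIT:P4(v=6,ok=T)] out:P3(v=0); in:-
Tick 9: [PARSE:-, VALIDATE:-, TRANSFORM:-, EMIT:-] out:P4(v=6); in:-
P4: arrives tick 5, valid=True (id=4, id%2=0), emit tick 9, final value 6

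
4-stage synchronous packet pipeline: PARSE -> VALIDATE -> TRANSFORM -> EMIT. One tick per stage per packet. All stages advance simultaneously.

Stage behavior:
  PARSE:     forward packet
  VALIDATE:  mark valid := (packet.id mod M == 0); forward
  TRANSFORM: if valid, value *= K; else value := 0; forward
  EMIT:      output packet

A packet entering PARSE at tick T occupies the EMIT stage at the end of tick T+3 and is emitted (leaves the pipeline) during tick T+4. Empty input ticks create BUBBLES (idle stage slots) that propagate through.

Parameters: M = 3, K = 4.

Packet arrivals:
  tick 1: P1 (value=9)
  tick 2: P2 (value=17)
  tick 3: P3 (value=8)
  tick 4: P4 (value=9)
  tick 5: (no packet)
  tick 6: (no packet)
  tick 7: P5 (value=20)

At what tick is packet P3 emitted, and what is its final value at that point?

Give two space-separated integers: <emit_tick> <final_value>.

Answer: 7 32

Derivation:
Tick 1: [PARSE:P1(v=9,ok=F), VALIDATE:-, TRANSFORM:-, EMIT:-] out:-; in:P1
Tick 2: [PARSE:P2(v=17,ok=F), VALIDATE:P1(v=9,ok=F), TRANSFORM:-, EMIT:-] out:-; in:P2
Tick 3: [PARSE:P3(v=8,ok=F), VALIDATE:P2(v=17,ok=F), TRANSFORM:P1(v=0,ok=F), EMIT:-] out:-; in:P3
Tick 4: [PARSE:P4(v=9,ok=F), VALIDATE:P3(v=8,ok=T), TRANSFORM:P2(v=0,ok=F), EMIT:P1(v=0,ok=F)] out:-; in:P4
Tick 5: [PARSE:-, VALIDATE:P4(v=9,ok=F), TRANSFORM:P3(v=32,ok=T), EMIT:P2(v=0,ok=F)] out:P1(v=0); in:-
Tick 6: [PARSE:-, VALIDATE:-, TRANSFORM:P4(v=0,ok=F), EMIT:P3(v=32,ok=T)] out:P2(v=0); in:-
Tick 7: [PARSE:P5(v=20,ok=F), VALIDATE:-, TRANSFORM:-, EMIT:P4(v=0,ok=F)] out:P3(v=32); in:P5
Tick 8: [PARSE:-, VALIDATE:P5(v=20,ok=F), TRANSFORM:-, EMIT:-] out:P4(v=0); in:-
Tick 9: [PARSE:-, VALIDATE:-, TRANSFORM:P5(v=0,ok=F), EMIT:-] out:-; in:-
Tick 10: [PARSE:-, VALIDATE:-, TRANSFORM:-, EMIT:P5(v=0,ok=F)] out:-; in:-
Tick 11: [PARSE:-, VALIDATE:-, TRANSFORM:-, EMIT:-] out:P5(v=0); in:-
P3: arrives tick 3, valid=True (id=3, id%3=0), emit tick 7, final value 32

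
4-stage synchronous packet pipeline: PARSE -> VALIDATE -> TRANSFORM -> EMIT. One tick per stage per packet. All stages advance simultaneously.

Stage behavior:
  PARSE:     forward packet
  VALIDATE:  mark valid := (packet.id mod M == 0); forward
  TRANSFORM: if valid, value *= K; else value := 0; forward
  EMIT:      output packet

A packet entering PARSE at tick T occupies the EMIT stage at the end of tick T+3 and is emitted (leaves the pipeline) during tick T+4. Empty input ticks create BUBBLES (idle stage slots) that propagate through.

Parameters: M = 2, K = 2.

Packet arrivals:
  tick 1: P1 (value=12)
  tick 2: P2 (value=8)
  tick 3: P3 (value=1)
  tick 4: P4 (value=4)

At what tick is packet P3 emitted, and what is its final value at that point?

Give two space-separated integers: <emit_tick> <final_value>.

Tick 1: [PARSE:P1(v=12,ok=F), VALIDATE:-, TRANSFORM:-, EMIT:-] out:-; in:P1
Tick 2: [PARSE:P2(v=8,ok=F), VALIDATE:P1(v=12,ok=F), TRANSFORM:-, EMIT:-] out:-; in:P2
Tick 3: [PARSE:P3(v=1,ok=F), VALIDATE:P2(v=8,ok=T), TRANSFORM:P1(v=0,ok=F), EMIT:-] out:-; in:P3
Tick 4: [PARSE:P4(v=4,ok=F), VALIDATE:P3(v=1,ok=F), TRANSFORM:P2(v=16,ok=T), EMIT:P1(v=0,ok=F)] out:-; in:P4
Tick 5: [PARSE:-, VALIDATE:P4(v=4,ok=T), TRANSFORM:P3(v=0,ok=F), EMIT:P2(v=16,ok=T)] out:P1(v=0); in:-
Tick 6: [PARSE:-, VALIDATE:-, TRANSFORM:P4(v=8,ok=T), EMIT:P3(v=0,ok=F)] out:P2(v=16); in:-
Tick 7: [PARSE:-, VALIDATE:-, TRANSFORM:-, EMIT:P4(v=8,ok=T)] out:P3(v=0); in:-
Tick 8: [PARSE:-, VALIDATE:-, TRANSFORM:-, EMIT:-] out:P4(v=8); in:-
P3: arrives tick 3, valid=False (id=3, id%2=1), emit tick 7, final value 0

Answer: 7 0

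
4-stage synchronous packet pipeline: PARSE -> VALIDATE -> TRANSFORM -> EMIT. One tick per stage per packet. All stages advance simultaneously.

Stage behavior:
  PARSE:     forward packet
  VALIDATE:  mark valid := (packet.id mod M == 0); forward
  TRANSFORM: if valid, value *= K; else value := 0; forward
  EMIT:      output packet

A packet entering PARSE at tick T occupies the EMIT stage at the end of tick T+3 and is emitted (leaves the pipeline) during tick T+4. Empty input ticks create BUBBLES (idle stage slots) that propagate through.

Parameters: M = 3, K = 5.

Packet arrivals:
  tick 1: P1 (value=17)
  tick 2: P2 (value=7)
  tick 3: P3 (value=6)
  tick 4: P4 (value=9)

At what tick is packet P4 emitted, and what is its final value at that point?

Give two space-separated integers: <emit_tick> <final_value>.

Answer: 8 0

Derivation:
Tick 1: [PARSE:P1(v=17,ok=F), VALIDATE:-, TRANSFORM:-, EMIT:-] out:-; in:P1
Tick 2: [PARSE:P2(v=7,ok=F), VALIDATE:P1(v=17,ok=F), TRANSFORM:-, EMIT:-] out:-; in:P2
Tick 3: [PARSE:P3(v=6,ok=F), VALIDATE:P2(v=7,ok=F), TRANSFORM:P1(v=0,ok=F), EMIT:-] out:-; in:P3
Tick 4: [PARSE:P4(v=9,ok=F), VALIDATE:P3(v=6,ok=T), TRANSFORM:P2(v=0,ok=F), EMIT:P1(v=0,ok=F)] out:-; in:P4
Tick 5: [PARSE:-, VALIDATE:P4(v=9,ok=F), TRANSFORM:P3(v=30,ok=T), EMIT:P2(v=0,ok=F)] out:P1(v=0); in:-
Tick 6: [PARSE:-, VALIDATE:-, TRANSFORM:P4(v=0,ok=F), EMIT:P3(v=30,ok=T)] out:P2(v=0); in:-
Tick 7: [PARSE:-, VALIDATE:-, TRANSFORM:-, EMIT:P4(v=0,ok=F)] out:P3(v=30); in:-
Tick 8: [PARSE:-, VALIDATE:-, TRANSFORM:-, EMIT:-] out:P4(v=0); in:-
P4: arrives tick 4, valid=False (id=4, id%3=1), emit tick 8, final value 0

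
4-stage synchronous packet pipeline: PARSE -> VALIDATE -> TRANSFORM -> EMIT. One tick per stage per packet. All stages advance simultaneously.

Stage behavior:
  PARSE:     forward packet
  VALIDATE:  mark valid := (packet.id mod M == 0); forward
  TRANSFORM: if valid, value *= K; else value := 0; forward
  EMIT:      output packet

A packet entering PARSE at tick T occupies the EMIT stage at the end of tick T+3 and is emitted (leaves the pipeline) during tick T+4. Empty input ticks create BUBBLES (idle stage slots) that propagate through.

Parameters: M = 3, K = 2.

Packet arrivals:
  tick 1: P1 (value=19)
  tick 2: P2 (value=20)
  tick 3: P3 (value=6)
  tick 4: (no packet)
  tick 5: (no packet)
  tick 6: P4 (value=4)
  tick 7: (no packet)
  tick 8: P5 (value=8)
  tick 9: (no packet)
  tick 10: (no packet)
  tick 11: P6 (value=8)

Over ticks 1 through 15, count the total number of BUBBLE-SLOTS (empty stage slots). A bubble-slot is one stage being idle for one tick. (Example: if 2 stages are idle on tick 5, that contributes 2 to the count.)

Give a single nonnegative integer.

Tick 1: [PARSE:P1(v=19,ok=F), VALIDATE:-, TRANSFORM:-, EMIT:-] out:-; bubbles=3
Tick 2: [PARSE:P2(v=20,ok=F), VALIDATE:P1(v=19,ok=F), TRANSFORM:-, EMIT:-] out:-; bubbles=2
Tick 3: [PARSE:P3(v=6,ok=F), VALIDATE:P2(v=20,ok=F), TRANSFORM:P1(v=0,ok=F), EMIT:-] out:-; bubbles=1
Tick 4: [PARSE:-, VALIDATE:P3(v=6,ok=T), TRANSFORM:P2(v=0,ok=F), EMIT:P1(v=0,ok=F)] out:-; bubbles=1
Tick 5: [PARSE:-, VALIDATE:-, TRANSFORM:P3(v=12,ok=T), EMIT:P2(v=0,ok=F)] out:P1(v=0); bubbles=2
Tick 6: [PARSE:P4(v=4,ok=F), VALIDATE:-, TRANSFORM:-, EMIT:P3(v=12,ok=T)] out:P2(v=0); bubbles=2
Tick 7: [PARSE:-, VALIDATE:P4(v=4,ok=F), TRANSFORM:-, EMIT:-] out:P3(v=12); bubbles=3
Tick 8: [PARSE:P5(v=8,ok=F), VALIDATE:-, TRANSFORM:P4(v=0,ok=F), EMIT:-] out:-; bubbles=2
Tick 9: [PARSE:-, VALIDATE:P5(v=8,ok=F), TRANSFORM:-, EMIT:P4(v=0,ok=F)] out:-; bubbles=2
Tick 10: [PARSE:-, VALIDATE:-, TRANSFORM:P5(v=0,ok=F), EMIT:-] out:P4(v=0); bubbles=3
Tick 11: [PARSE:P6(v=8,ok=F), VALIDATE:-, TRANSFORM:-, EMIT:P5(v=0,ok=F)] out:-; bubbles=2
Tick 12: [PARSE:-, VALIDATE:P6(v=8,ok=T), TRANSFORM:-, EMIT:-] out:P5(v=0); bubbles=3
Tick 13: [PARSE:-, VALIDATE:-, TRANSFORM:P6(v=16,ok=T), EMIT:-] out:-; bubbles=3
Tick 14: [PARSE:-, VALIDATE:-, TRANSFORM:-, EMIT:P6(v=16,ok=T)] out:-; bubbles=3
Tick 15: [PARSE:-, VALIDATE:-, TRANSFORM:-, EMIT:-] out:P6(v=16); bubbles=4
Total bubble-slots: 36

Answer: 36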